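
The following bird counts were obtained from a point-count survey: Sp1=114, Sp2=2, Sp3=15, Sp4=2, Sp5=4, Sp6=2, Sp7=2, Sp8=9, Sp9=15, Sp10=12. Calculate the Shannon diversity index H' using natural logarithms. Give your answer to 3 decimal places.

Total N = 114+2+15+2+4+2+2+9+15+12 = 177, so the proportions are 0.64407, 0.0113, 0.08475, 0.0113, 0.0226, 0.0113, 0.0113, 0.05085, 0.08475, 0.0678 (working shown to 5 dp, full precision carried).
Each pᵢ ln pᵢ term: 0.64407×(-0.43995)=-0.28336, 0.0113×(-4.48300)=-0.05066, 0.08475×(-2.46810)=-0.20916, 0.0113×(-4.48300)=-0.05066, 0.0226×(-3.78986)=-0.08565, 0.0113×(-4.48300)=-0.05066, 0.0113×(-4.48300)=-0.05066, 0.05085×(-2.97893)=-0.15147, 0.08475×(-2.46810)=-0.20916, 0.0678×(-2.69124)=-0.18246.
Sum = -1.32388, so H' = 1.324.

1.324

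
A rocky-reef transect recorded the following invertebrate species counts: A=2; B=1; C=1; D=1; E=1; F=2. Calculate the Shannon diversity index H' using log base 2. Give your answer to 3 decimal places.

2.500

Total N = 2+1+1+1+1+2 = 8, so the proportions are 0.25, 0.125, 0.125, 0.125, 0.125, 0.25 (working shown to 5 dp, full precision carried).
Each pᵢ log₂ pᵢ term: 0.25×(-2.00000)=-0.50000, 0.125×(-3.00000)=-0.37500, 0.125×(-3.00000)=-0.37500, 0.125×(-3.00000)=-0.37500, 0.125×(-3.00000)=-0.37500, 0.25×(-2.00000)=-0.50000.
Sum = -2.50000, so H' = 2.500.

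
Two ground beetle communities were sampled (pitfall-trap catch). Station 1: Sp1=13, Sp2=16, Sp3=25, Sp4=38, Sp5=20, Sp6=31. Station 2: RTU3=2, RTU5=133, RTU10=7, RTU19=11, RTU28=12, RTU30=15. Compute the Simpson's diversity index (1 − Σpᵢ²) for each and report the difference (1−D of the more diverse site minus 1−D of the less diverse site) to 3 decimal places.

Station 1: N=143, proportions 0.09091, 0.11189, 0.17483, 0.26573, 0.13986, 0.21678, giving 1−D = 0.81148 (working shown to 5 dp, full precision carried).
Station 2: N=180, proportions 0.01111, 0.73889, 0.03889, 0.06111, 0.06667, 0.08333, giving 1−D = 0.43728.
Difference = |0.81148 − 0.43728| = 0.37420, i.e. 0.374 to 3 decimal places.

0.374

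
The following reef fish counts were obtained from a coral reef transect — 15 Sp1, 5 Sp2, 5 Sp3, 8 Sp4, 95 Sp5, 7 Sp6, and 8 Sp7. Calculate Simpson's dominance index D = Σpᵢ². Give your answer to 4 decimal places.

0.4634

Total N = 15+5+5+8+95+7+8 = 143, so the proportions are 0.104895, 0.034965, 0.034965, 0.055944, 0.664336, 0.048951, 0.055944 (working shown to 6 dp, full precision carried).
D = 0.104895² + 0.034965² + 0.034965² + 0.055944² + 0.664336² + 0.048951² + 0.055944² = 0.011003 + 0.001223 + 0.001223 + 0.003130 + 0.441342 + 0.002396 + 0.003130 = 0.463446.
To 4 decimal places, D = 0.4634.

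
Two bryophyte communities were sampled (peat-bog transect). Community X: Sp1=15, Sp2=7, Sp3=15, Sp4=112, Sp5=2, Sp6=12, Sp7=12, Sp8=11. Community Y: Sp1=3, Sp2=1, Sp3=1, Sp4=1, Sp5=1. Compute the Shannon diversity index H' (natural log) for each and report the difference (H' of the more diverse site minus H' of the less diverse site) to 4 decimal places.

Community X: N=186, proportions 0.080645, 0.037634, 0.080645, 0.602151, 0.010753, 0.064516, 0.064516, 0.05914, giving H' = 1.404587 (working shown to 6 dp, full precision carried).
Community Y: N=7, proportions 0.428571, 0.142857, 0.142857, 0.142857, 0.142857, giving H' = 1.475076.
Difference = |1.404587 − 1.475076| = 0.070489, i.e. 0.0705 to 4 decimal places.

0.0705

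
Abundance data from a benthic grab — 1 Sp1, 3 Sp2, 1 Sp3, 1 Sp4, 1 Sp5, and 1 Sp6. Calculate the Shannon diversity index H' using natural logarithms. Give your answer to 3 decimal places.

1.667

Total N = 1+3+1+1+1+1 = 8, so the proportions are 0.125, 0.375, 0.125, 0.125, 0.125, 0.125 (working shown to 5 dp, full precision carried).
Each pᵢ ln pᵢ term: 0.125×(-2.07944)=-0.25993, 0.375×(-0.98083)=-0.36781, 0.125×(-2.07944)=-0.25993, 0.125×(-2.07944)=-0.25993, 0.125×(-2.07944)=-0.25993, 0.125×(-2.07944)=-0.25993.
Sum = -1.66746, so H' = 1.667.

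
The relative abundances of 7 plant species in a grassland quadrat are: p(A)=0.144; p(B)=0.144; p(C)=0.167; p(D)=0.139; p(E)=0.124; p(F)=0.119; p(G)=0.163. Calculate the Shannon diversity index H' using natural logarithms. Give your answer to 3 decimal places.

Each pᵢ ln pᵢ term (working shown to 5 dp, full precision carried): 0.144×(-1.93794)=-0.27906, 0.144×(-1.93794)=-0.27906, 0.167×(-1.78976)=-0.29889, 0.139×(-1.97328)=-0.27429, 0.124×(-2.08747)=-0.25885, 0.119×(-2.12863)=-0.25331, 0.163×(-1.81401)=-0.29568.
Sum = -1.93914, so H' = 1.939.

1.939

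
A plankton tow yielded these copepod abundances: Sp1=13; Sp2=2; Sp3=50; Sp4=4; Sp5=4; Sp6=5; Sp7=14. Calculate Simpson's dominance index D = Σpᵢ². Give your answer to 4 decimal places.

Total N = 13+2+50+4+4+5+14 = 92, so the proportions are 0.141304, 0.021739, 0.543478, 0.043478, 0.043478, 0.054348, 0.152174 (working shown to 6 dp, full precision carried).
D = 0.141304² + 0.021739² + 0.543478² + 0.043478² + 0.043478² + 0.054348² + 0.152174² = 0.019967 + 0.000473 + 0.295369 + 0.001890 + 0.001890 + 0.002954 + 0.023157 = 0.345699.
To 4 decimal places, D = 0.3457.

0.3457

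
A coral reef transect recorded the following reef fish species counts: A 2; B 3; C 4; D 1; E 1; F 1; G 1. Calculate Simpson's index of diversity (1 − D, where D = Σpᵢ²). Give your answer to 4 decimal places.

Total N = 2+3+4+1+1+1+1 = 13, so the proportions are 0.153846, 0.230769, 0.307692, 0.076923, 0.076923, 0.076923, 0.076923 (working shown to 6 dp, full precision carried).
D = 0.153846² + 0.230769² + 0.307692² + 0.076923² + 0.076923² + 0.076923² + 0.076923² = 0.023669 + 0.053254 + 0.094675 + 0.005917 + 0.005917 + 0.005917 + 0.005917 = 0.195266.
So 1 − D = 0.804734, i.e. 0.8047 to 4 decimal places.

0.8047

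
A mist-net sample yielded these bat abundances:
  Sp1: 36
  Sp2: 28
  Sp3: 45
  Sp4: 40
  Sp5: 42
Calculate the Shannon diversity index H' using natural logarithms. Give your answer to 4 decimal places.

Total N = 36+28+45+40+42 = 191, so the proportions are 0.188482, 0.146597, 0.235602, 0.209424, 0.219895 (working shown to 6 dp, full precision carried).
Each pᵢ ln pᵢ term: 0.188482×(-1.668754)=-0.314530, 0.146597×(-1.920069)=-0.281476, 0.235602×(-1.445611)=-0.340589, 0.209424×(-1.563394)=-0.327412, 0.219895×(-1.514604)=-0.333054.
Sum = -1.597061, so H' = 1.5971.

1.5971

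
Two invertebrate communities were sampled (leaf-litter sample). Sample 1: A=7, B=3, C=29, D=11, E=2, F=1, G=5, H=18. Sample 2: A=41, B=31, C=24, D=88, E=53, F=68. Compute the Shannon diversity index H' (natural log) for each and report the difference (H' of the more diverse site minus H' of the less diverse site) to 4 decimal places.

Sample 1: N=76, proportions 0.092105, 0.039474, 0.381579, 0.144737, 0.026316, 0.013158, 0.065789, 0.236842, giving H' = 1.667499 (working shown to 6 dp, full precision carried).
Sample 2: N=305, proportions 0.134426, 0.101639, 0.078689, 0.288525, 0.17377, 0.222951, giving H' = 1.699522.
Difference = |1.667499 − 1.699522| = 0.032023, i.e. 0.0320 to 4 decimal places.

0.0320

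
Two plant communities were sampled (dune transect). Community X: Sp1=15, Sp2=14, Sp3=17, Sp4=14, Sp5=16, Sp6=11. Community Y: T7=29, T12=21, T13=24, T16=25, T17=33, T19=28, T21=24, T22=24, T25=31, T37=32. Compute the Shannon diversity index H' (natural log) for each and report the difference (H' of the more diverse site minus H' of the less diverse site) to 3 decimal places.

0.509

Community X: N=87, proportions 0.17241, 0.16092, 0.1954, 0.16092, 0.18391, 0.12644, giving H' = 1.78295 (working shown to 5 dp, full precision carried).
Community Y: N=271, proportions 0.10701, 0.07749, 0.08856, 0.09225, 0.12177, 0.10332, 0.08856, 0.08856, 0.11439, 0.11808, giving H' = 2.29244.
Difference = |1.78295 − 2.29244| = 0.50949, i.e. 0.509 to 3 decimal places.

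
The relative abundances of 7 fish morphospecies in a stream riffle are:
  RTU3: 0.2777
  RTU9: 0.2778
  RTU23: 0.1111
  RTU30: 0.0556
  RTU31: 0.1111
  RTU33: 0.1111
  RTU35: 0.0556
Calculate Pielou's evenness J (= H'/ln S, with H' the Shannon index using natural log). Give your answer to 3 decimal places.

0.907

H' = −Σ pᵢ ln pᵢ = −((-0.35579) + (-0.35582) + (-0.24412) + (-0.16066) + (-0.24412) + (-0.24412) + (-0.16066)) = 1.76530 (working shown to 5 dp, full precision carried).
With S = 7 species, ln S = 1.94591, so J = 1.76530/1.94591 = 0.90719, i.e. 0.907 to 3 decimal places.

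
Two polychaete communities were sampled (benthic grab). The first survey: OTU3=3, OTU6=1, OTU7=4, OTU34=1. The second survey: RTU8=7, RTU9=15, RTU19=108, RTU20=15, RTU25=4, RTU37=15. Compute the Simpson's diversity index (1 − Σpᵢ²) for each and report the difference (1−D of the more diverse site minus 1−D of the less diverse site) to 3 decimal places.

The first survey: N=9, proportions 0.33333, 0.11111, 0.44444, 0.11111, giving 1−D = 0.66667 (working shown to 5 dp, full precision carried).
The second survey: N=164, proportions 0.04268, 0.09146, 0.65854, 0.09146, 0.02439, 0.09146, giving 1−D = 0.53882.
Difference = |0.66667 − 0.53882| = 0.12785, i.e. 0.128 to 3 decimal places.

0.128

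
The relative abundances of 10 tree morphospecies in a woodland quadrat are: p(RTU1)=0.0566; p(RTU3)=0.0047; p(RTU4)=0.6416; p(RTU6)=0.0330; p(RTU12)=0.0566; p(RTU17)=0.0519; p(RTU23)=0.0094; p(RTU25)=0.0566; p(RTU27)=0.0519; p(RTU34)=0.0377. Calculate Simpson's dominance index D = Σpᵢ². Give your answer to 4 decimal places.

0.4293

D = 0.0566² + 0.0047² + 0.6416² + 0.033² + 0.0566² + 0.0519² + 0.0094² + 0.0566² + 0.0519² + 0.0377² = 0.003204 + 0.000022 + 0.411651 + 0.001089 + 0.003204 + 0.002694 + 0.000088 + 0.003204 + 0.002694 + 0.001421 = 0.429269 (working shown to 6 dp, full precision carried).
To 4 decimal places, D = 0.4293.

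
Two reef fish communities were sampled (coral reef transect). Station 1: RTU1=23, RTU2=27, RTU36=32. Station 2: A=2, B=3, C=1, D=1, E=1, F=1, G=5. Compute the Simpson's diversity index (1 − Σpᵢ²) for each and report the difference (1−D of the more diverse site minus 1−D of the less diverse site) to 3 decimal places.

0.125

Station 1: N=82, proportions 0.2804878, 0.3292683, 0.3902439, giving 1−D = 0.6606187 (working shown to 7 dp, full precision carried).
Station 2: N=14, proportions 0.1428571, 0.2142857, 0.0714286, 0.0714286, 0.0714286, 0.0714286, 0.3571429, giving 1−D = 0.7857143.
Difference = |0.6606187 − 0.7857143| = 0.1250956, i.e. 0.125 to 3 decimal places.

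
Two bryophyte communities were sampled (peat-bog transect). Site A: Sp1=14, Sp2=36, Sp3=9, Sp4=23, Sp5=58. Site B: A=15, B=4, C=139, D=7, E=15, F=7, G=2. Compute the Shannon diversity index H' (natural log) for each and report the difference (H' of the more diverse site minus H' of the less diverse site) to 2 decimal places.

Site A: N=140, proportions 0.1, 0.2571, 0.0643, 0.1643, 0.4143, giving H' = 1.4177 (working shown to 4 dp, full precision carried).
Site B: N=189, proportions 0.0794, 0.0212, 0.7354, 0.037, 0.0794, 0.037, 0.0106, giving H' = 1.0020.
Difference = |1.4177 − 1.0020| = 0.4157, i.e. 0.42 to 2 decimal places.

0.42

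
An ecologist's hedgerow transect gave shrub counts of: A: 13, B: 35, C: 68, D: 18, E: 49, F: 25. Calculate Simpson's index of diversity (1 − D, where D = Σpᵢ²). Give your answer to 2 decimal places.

Total N = 13+35+68+18+49+25 = 208, so the proportions are 0.0625, 0.1683, 0.3269, 0.0865, 0.2356, 0.1202 (working shown to 4 dp, full precision carried).
D = 0.0625² + 0.1683² + 0.3269² + 0.0865² + 0.2356² + 0.1202² = 0.0039 + 0.0283 + 0.1069 + 0.0075 + 0.0555 + 0.0144 = 0.2165.
So 1 − D = 0.7835, i.e. 0.78 to 2 decimal places.

0.78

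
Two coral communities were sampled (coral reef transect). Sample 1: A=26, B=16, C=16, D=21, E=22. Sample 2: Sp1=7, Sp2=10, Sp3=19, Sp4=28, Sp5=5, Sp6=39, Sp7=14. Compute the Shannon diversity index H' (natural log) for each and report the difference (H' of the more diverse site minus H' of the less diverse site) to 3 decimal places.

0.149

Sample 1: N=101, proportions 0.25743, 0.15842, 0.15842, 0.20792, 0.21782, giving H' = 1.59164 (working shown to 5 dp, full precision carried).
Sample 2: N=122, proportions 0.05738, 0.08197, 0.15574, 0.22951, 0.04098, 0.31967, 0.11475, giving H' = 1.74036.
Difference = |1.59164 − 1.74036| = 0.14872, i.e. 0.149 to 3 decimal places.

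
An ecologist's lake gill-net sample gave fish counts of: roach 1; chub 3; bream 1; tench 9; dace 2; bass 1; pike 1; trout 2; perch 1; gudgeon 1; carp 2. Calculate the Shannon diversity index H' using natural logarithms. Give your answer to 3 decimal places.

Total N = 1+3+1+9+2+1+1+2+1+1+2 = 24, so the proportions are 0.041667, 0.125, 0.041667, 0.375, 0.083333, 0.041667, 0.041667, 0.083333, 0.041667, 0.041667, 0.083333 (working shown to 6 dp, full precision carried).
Each pᵢ ln pᵢ term: 0.041667×(-3.178054)=-0.132419, 0.125×(-2.079442)=-0.259930, 0.041667×(-3.178054)=-0.132419, 0.375×(-0.980829)=-0.367811, 0.083333×(-2.484907)=-0.207076, 0.041667×(-3.178054)=-0.132419, 0.041667×(-3.178054)=-0.132419, 0.083333×(-2.484907)=-0.207076, 0.041667×(-3.178054)=-0.132419, 0.041667×(-3.178054)=-0.132419, 0.083333×(-2.484907)=-0.207076.
Sum = -2.043481, so H' = 2.043.

2.043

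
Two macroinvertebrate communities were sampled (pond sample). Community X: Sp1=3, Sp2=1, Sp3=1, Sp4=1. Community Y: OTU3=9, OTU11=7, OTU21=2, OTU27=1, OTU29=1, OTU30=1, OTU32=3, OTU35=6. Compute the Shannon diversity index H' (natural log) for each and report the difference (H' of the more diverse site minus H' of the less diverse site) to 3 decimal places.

Community X: N=6, proportions 0.5, 0.16667, 0.16667, 0.16667, giving H' = 1.24245 (working shown to 5 dp, full precision carried).
Community Y: N=30, proportions 0.3, 0.23333, 0.06667, 0.03333, 0.03333, 0.03333, 0.1, 0.2, giving H' = 1.77356.
Difference = |1.24245 − 1.77356| = 0.53111, i.e. 0.531 to 3 decimal places.

0.531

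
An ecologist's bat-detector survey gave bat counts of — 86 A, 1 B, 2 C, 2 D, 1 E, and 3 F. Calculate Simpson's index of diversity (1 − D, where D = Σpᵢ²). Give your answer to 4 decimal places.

Total N = 86+1+2+2+1+3 = 95, so the proportions are 0.905263, 0.010526, 0.021053, 0.021053, 0.010526, 0.031579 (working shown to 6 dp, full precision carried).
D = 0.905263² + 0.010526² + 0.021053² + 0.021053² + 0.010526² + 0.031579² = 0.819501 + 0.000111 + 0.000443 + 0.000443 + 0.000111 + 0.000997 = 0.821607.
So 1 − D = 0.178393, i.e. 0.1784 to 4 decimal places.

0.1784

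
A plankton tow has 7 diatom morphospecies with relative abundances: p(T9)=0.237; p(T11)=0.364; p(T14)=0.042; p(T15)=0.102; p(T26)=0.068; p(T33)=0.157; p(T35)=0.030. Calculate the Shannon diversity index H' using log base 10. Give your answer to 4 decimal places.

0.7182

Each pᵢ log₁₀ pᵢ term (working shown to 6 dp, full precision carried): 0.237×(-0.625252)=-0.148185, 0.364×(-0.438899)=-0.159759, 0.042×(-1.376751)=-0.057824, 0.102×(-0.991400)=-0.101123, 0.068×(-1.167491)=-0.079389, 0.157×(-0.804100)=-0.126244, 0.03×(-1.522879)=-0.045686.
Sum = -0.718210, so H' = 0.7182.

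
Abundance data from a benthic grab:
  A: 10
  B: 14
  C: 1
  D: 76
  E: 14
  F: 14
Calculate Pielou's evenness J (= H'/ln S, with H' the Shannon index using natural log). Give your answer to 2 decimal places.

0.71

Total N = 10+14+1+76+14+14 = 129, so the proportions are 0.0775, 0.1085, 0.0078, 0.5891, 0.1085, 0.1085 (working shown to 4 dp, full precision carried).
H' = −Σ pᵢ ln pᵢ = −((-0.1982) + (-0.2410) + (-0.0377) + (-0.3117) + (-0.2410) + (-0.2410)) = 1.2706.
With S = 6 species, ln S = 1.7918, so J = 1.2706/1.7918 = 0.7092, i.e. 0.71 to 2 decimal places.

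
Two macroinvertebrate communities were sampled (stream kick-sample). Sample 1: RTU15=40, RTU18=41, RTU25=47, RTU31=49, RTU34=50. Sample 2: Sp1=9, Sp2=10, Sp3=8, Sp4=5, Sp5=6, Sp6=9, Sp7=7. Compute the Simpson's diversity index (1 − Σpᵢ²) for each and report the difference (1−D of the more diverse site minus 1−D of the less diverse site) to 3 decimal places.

Sample 1: N=227, proportions 0.17621, 0.18062, 0.20705, 0.21586, 0.22026, giving 1−D = 0.79835 (working shown to 5 dp, full precision carried).
Sample 2: N=54, proportions 0.16667, 0.18519, 0.14815, 0.09259, 0.11111, 0.16667, 0.12963, giving 1−D = 0.85048.
Difference = |0.79835 − 0.85048| = 0.05213, i.e. 0.052 to 3 decimal places.

0.052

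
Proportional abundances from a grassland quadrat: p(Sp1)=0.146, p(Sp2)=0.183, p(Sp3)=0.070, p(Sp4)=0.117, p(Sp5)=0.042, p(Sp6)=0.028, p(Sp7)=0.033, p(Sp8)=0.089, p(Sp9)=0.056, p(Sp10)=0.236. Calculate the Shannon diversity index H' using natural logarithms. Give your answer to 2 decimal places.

Each pᵢ ln pᵢ term (working shown to 4 dp, full precision carried): 0.146×(-1.9241)=-0.2809, 0.183×(-1.6983)=-0.3108, 0.07×(-2.6593)=-0.1861, 0.117×(-2.1456)=-0.2510, 0.042×(-3.1701)=-0.1331, 0.028×(-3.5756)=-0.1001, 0.033×(-3.4112)=-0.1126, 0.089×(-2.4191)=-0.2153, 0.056×(-2.8824)=-0.1614, 0.236×(-1.4439)=-0.3408.
Sum = -2.0922, so H' = 2.09.

2.09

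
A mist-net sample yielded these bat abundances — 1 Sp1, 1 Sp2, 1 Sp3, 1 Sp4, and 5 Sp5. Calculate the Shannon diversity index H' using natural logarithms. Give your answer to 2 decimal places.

1.30

Total N = 1+1+1+1+5 = 9, so the proportions are 0.1111, 0.1111, 0.1111, 0.1111, 0.5556 (working shown to 4 dp, full precision carried).
Each pᵢ ln pᵢ term: 0.1111×(-2.1972)=-0.2441, 0.1111×(-2.1972)=-0.2441, 0.1111×(-2.1972)=-0.2441, 0.1111×(-2.1972)=-0.2441, 0.5556×(-0.5878)=-0.3265.
Sum = -1.3031, so H' = 1.30.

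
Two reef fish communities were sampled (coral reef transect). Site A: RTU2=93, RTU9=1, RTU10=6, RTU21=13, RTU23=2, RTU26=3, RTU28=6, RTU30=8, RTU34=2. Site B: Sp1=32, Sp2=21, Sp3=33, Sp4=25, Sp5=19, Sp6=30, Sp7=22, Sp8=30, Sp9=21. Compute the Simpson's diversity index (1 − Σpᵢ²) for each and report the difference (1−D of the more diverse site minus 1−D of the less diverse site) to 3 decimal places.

0.384

Site A: N=134, proportions 0.69403, 0.007463, 0.044776, 0.097015, 0.014925, 0.022388, 0.044776, 0.059701, 0.014925, giving 1−D = 0.500334 (working shown to 6 dp, full precision carried).
Site B: N=233, proportions 0.137339, 0.090129, 0.141631, 0.107296, 0.081545, 0.128755, 0.094421, 0.128755, 0.090129, giving 1−D = 0.884599.
Difference = |0.500334 − 0.884599| = 0.384265, i.e. 0.384 to 3 decimal places.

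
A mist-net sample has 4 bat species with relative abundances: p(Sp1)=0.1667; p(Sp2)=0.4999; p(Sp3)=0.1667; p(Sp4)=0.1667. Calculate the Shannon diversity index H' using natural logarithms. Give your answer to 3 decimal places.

1.243

Each pᵢ ln pᵢ term (working shown to 5 dp, full precision carried): 0.1667×(-1.79156)=-0.29865, 0.4999×(-0.69335)=-0.34660, 0.1667×(-1.79156)=-0.29865, 0.1667×(-1.79156)=-0.29865.
Sum = -1.24256, so H' = 1.243.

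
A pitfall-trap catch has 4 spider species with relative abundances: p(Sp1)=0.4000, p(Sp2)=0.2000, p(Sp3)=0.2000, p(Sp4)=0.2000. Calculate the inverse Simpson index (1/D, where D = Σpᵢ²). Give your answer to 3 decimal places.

D = 0.4² + 0.2² + 0.2² + 0.2² = 0.1600000 + 0.0400000 + 0.0400000 + 0.0400000 = 0.2800000 (working shown to 7 dp, full precision carried).
So 1/D = 3.57143, i.e. 3.571 to 3 decimal places.

3.571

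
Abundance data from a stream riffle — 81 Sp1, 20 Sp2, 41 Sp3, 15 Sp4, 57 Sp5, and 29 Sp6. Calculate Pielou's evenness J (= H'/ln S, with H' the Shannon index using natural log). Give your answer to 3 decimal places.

0.914

Total N = 81+20+41+15+57+29 = 243, so the proportions are 0.33333, 0.0823, 0.16872, 0.06173, 0.23457, 0.11934 (working shown to 5 dp, full precision carried).
H' = −Σ pᵢ ln pᵢ = −((-0.36620) + (-0.20554) + (-0.30024) + (-0.17191) + (-0.34013) + (-0.25369)) = 1.63772.
With S = 6 species, ln S = 1.79176, so J = 1.63772/1.79176 = 0.91403, i.e. 0.914 to 3 decimal places.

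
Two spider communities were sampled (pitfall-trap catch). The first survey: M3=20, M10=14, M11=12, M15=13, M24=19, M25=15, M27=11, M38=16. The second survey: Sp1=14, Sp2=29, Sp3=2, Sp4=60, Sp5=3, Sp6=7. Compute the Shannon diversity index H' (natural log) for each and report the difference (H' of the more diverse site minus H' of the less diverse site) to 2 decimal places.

The first survey: N=120, proportions 0.1667, 0.1167, 0.1, 0.1083, 0.1583, 0.125, 0.0917, 0.1333, giving H' = 2.0598 (working shown to 4 dp, full precision carried).
The second survey: N=115, proportions 0.1217, 0.2522, 0.0174, 0.5217, 0.0261, 0.0609, giving H' = 1.2792.
Difference = |2.0598 − 1.2792| = 0.7806, i.e. 0.78 to 2 decimal places.

0.78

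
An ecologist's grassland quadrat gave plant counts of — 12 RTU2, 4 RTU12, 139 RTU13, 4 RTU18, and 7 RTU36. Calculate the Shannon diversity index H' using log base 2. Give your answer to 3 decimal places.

Total N = 12+4+139+4+7 = 166, so the proportions are 0.07229, 0.0241, 0.83735, 0.0241, 0.04217 (working shown to 5 dp, full precision carried).
Each pᵢ log₂ pᵢ term: 0.07229×(-3.79008)=-0.27398, 0.0241×(-5.37504)=-0.12952, 0.83735×(-0.25610)=-0.21444, 0.0241×(-5.37504)=-0.12952, 0.04217×(-4.56768)=-0.19261.
Sum = -0.94008, so H' = 0.940.

0.940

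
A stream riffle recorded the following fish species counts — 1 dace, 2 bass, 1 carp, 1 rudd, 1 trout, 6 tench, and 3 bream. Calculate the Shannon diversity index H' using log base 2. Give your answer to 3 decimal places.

2.423

Total N = 1+2+1+1+1+6+3 = 15, so the proportions are 0.06667, 0.13333, 0.06667, 0.06667, 0.06667, 0.4, 0.2 (working shown to 5 dp, full precision carried).
Each pᵢ log₂ pᵢ term: 0.06667×(-3.90689)=-0.26046, 0.13333×(-2.90689)=-0.38759, 0.06667×(-3.90689)=-0.26046, 0.06667×(-3.90689)=-0.26046, 0.06667×(-3.90689)=-0.26046, 0.4×(-1.32193)=-0.52877, 0.2×(-2.32193)=-0.46439.
Sum = -2.42258, so H' = 2.423.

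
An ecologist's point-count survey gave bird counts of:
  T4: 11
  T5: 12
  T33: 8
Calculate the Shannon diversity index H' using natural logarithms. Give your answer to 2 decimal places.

Total N = 11+12+8 = 31, so the proportions are 0.3548, 0.3871, 0.2581 (working shown to 4 dp, full precision carried).
Each pᵢ ln pᵢ term: 0.3548×(-1.0361)=-0.3676, 0.3871×(-0.9491)=-0.3674, 0.2581×(-1.3545)=-0.3496.
Sum = -1.0846, so H' = 1.08.

1.08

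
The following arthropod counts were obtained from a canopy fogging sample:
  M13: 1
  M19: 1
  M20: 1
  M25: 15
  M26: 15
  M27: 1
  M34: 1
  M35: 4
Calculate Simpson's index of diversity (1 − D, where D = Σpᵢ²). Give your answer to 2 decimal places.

0.69

Total N = 1+1+1+15+15+1+1+4 = 39, so the proportions are 0.0256, 0.0256, 0.0256, 0.3846, 0.3846, 0.0256, 0.0256, 0.1026 (working shown to 4 dp, full precision carried).
D = 0.0256² + 0.0256² + 0.0256² + 0.3846² + 0.3846² + 0.0256² + 0.0256² + 0.1026² = 0.0007 + 0.0007 + 0.0007 + 0.1479 + 0.1479 + 0.0007 + 0.0007 + 0.0105 = 0.3097.
So 1 − D = 0.6903, i.e. 0.69 to 2 decimal places.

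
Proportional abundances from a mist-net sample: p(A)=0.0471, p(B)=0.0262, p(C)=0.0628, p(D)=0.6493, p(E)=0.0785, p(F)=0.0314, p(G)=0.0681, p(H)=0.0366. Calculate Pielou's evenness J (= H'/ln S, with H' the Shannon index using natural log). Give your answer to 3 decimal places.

0.628

H' = −Σ pᵢ ln pᵢ = −((-0.14391) + (-0.09542) + (-0.17382) + (-0.28041) + (-0.19976) + (-0.10867) + (-0.18297) + (-0.12106)) = 1.30602 (working shown to 5 dp, full precision carried).
With S = 8 species, ln S = 2.07944, so J = 1.30602/2.07944 = 0.62806, i.e. 0.628 to 3 decimal places.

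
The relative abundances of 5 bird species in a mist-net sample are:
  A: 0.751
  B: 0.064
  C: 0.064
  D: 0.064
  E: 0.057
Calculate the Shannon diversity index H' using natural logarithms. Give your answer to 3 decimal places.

0.906

Each pᵢ ln pᵢ term (working shown to 5 dp, full precision carried): 0.751×(-0.28635)=-0.21505, 0.064×(-2.74887)=-0.17593, 0.064×(-2.74887)=-0.17593, 0.064×(-2.74887)=-0.17593, 0.057×(-2.86470)=-0.16329.
Sum = -0.90612, so H' = 0.906.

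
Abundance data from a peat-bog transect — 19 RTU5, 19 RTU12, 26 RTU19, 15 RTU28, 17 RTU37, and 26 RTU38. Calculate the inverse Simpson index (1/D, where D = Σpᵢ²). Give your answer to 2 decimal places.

Total N = 19+19+26+15+17+26 = 122, so the proportions are 0.155738, 0.155738, 0.213115, 0.122951, 0.139344, 0.213115 (working shown to 6 dp, full precision carried).
D = 0.155738² + 0.155738² + 0.213115² + 0.122951² + 0.139344² + 0.213115² = 0.024254 + 0.024254 + 0.045418 + 0.015117 + 0.019417 + 0.045418 = 0.173878.
So 1/D = 5.7512, i.e. 5.75 to 2 decimal places.

5.75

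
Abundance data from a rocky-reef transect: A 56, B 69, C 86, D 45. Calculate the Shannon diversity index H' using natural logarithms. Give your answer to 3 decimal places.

1.358

Total N = 56+69+86+45 = 256, so the proportions are 0.21875, 0.26953, 0.33594, 0.17578 (working shown to 5 dp, full precision carried).
Each pᵢ ln pᵢ term: 0.21875×(-1.51983)=-0.33246, 0.26953×(-1.31107)=-0.35337, 0.33594×(-1.09083)=-0.36645, 0.17578×(-1.73851)=-0.30560.
Sum = -1.35789, so H' = 1.358.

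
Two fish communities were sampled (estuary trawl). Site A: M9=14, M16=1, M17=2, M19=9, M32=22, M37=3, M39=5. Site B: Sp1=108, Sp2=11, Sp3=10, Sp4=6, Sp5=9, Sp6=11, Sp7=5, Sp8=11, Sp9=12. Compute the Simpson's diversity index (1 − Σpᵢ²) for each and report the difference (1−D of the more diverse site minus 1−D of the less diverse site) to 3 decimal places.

Site A: N=56, proportions 0.25, 0.01786, 0.03571, 0.16071, 0.39286, 0.05357, 0.08929, giving 1−D = 0.74490 (working shown to 5 dp, full precision carried).
Site B: N=183, proportions 0.59016, 0.06011, 0.05464, 0.03279, 0.04918, 0.06011, 0.02732, 0.06011, 0.06557, giving 1−D = 0.62934.
Difference = |0.74490 − 0.62934| = 0.11556, i.e. 0.116 to 3 decimal places.

0.116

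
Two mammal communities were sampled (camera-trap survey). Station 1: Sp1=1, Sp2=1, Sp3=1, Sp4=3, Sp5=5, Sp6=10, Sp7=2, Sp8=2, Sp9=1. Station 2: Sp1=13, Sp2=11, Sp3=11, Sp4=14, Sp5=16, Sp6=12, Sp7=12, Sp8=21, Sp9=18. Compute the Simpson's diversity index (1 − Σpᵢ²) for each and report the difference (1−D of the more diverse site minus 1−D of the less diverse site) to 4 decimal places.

Station 1: N=26, proportions 0.038462, 0.038462, 0.038462, 0.115385, 0.192308, 0.384615, 0.076923, 0.076923, 0.038462, giving 1−D = 0.784024 (working shown to 6 dp, full precision carried).
Station 2: N=128, proportions 0.101562, 0.085938, 0.085938, 0.109375, 0.125, 0.09375, 0.09375, 0.164062, 0.140625, giving 1−D = 0.883057.
Difference = |0.784024 − 0.883057| = 0.099033, i.e. 0.0990 to 4 decimal places.

0.0990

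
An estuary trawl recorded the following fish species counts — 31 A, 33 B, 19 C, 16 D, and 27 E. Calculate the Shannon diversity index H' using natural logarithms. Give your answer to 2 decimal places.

1.57

Total N = 31+33+19+16+27 = 126, so the proportions are 0.246, 0.2619, 0.1508, 0.127, 0.2143 (working shown to 4 dp, full precision carried).
Each pᵢ ln pᵢ term: 0.246×(-1.4023)=-0.3450, 0.2619×(-1.3398)=-0.3509, 0.1508×(-1.8918)=-0.2853, 0.127×(-2.0637)=-0.2621, 0.2143×(-1.5404)=-0.3301.
Sum = -1.5733, so H' = 1.57.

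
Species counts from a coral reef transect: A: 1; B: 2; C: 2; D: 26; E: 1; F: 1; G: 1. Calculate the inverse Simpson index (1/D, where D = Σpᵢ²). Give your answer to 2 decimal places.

Total N = 1+2+2+26+1+1+1 = 34, so the proportions are 0.02941, 0.05882, 0.05882, 0.76471, 0.02941, 0.02941, 0.02941 (working shown to 5 dp, full precision carried).
D = 0.02941² + 0.05882² + 0.05882² + 0.76471² + 0.02941² + 0.02941² + 0.02941² = 0.00087 + 0.00346 + 0.00346 + 0.58478 + 0.00087 + 0.00087 + 0.00087 = 0.59516.
So 1/D = 1.6802, i.e. 1.68 to 2 decimal places.

1.68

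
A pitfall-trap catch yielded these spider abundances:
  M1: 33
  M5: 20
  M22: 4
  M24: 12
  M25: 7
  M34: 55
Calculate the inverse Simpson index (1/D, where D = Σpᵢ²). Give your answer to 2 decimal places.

Total N = 33+20+4+12+7+55 = 131, so the proportions are 0.251908, 0.152672, 0.030534, 0.091603, 0.053435, 0.419847 (working shown to 6 dp, full precision carried).
D = 0.251908² + 0.152672² + 0.030534² + 0.091603² + 0.053435² + 0.419847² = 0.063458 + 0.023309 + 0.000932 + 0.008391 + 0.002855 + 0.176272 = 0.275217.
So 1/D = 3.6335, i.e. 3.63 to 2 decimal places.

3.63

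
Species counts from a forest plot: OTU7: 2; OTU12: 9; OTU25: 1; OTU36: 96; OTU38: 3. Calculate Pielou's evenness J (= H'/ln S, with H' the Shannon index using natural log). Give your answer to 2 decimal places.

Total N = 2+9+1+96+3 = 111, so the proportions are 0.018, 0.0811, 0.009, 0.8649, 0.027 (working shown to 4 dp, full precision carried).
H' = −Σ pᵢ ln pᵢ = −((-0.0724) + (-0.2037) + (-0.0424) + (-0.1256) + (-0.0976)) = 0.5417.
With S = 5 species, ln S = 1.6094, so J = 0.5417/1.6094 = 0.3365, i.e. 0.34 to 2 decimal places.

0.34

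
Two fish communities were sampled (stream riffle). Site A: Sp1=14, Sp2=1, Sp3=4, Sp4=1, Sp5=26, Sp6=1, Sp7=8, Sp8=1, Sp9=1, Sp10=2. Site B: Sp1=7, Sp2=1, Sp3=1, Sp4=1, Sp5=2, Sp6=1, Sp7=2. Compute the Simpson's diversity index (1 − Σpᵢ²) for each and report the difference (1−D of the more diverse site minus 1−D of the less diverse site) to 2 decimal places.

0.00

Site A: N=59, proportions 0.23729, 0.01695, 0.0678, 0.01695, 0.44068, 0.01695, 0.13559, 0.01695, 0.01695, 0.0339, giving 1−D = 0.72393 (working shown to 5 dp, full precision carried).
Site B: N=15, proportions 0.46667, 0.06667, 0.06667, 0.06667, 0.13333, 0.06667, 0.13333, giving 1−D = 0.72889.
Difference = |0.72393 − 0.72889| = 0.00496, i.e. 0.00 to 2 decimal places.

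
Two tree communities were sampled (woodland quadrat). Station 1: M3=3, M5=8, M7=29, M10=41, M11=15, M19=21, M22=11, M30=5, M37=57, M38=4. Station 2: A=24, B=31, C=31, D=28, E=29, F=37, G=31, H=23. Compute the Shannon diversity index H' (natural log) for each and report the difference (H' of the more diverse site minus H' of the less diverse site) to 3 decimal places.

Station 1: N=194, proportions 0.01546, 0.04124, 0.14948, 0.21134, 0.07732, 0.10825, 0.0567, 0.02577, 0.29381, 0.02062, giving H' = 1.94405 (working shown to 5 dp, full precision carried).
Station 2: N=234, proportions 0.10256, 0.13248, 0.13248, 0.11966, 0.12393, 0.15812, 0.13248, 0.09829, giving H' = 2.06939.
Difference = |1.94405 − 2.06939| = 0.12534, i.e. 0.125 to 3 decimal places.

0.125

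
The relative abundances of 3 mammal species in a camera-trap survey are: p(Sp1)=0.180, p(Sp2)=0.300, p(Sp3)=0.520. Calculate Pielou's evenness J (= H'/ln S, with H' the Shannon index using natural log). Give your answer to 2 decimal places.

0.92

H' = −Σ pᵢ ln pᵢ = −((-0.3087) + (-0.3612) + (-0.3400)) = 1.0099 (working shown to 4 dp, full precision carried).
With S = 3 species, ln S = 1.0986, so J = 1.0099/1.0986 = 0.9192, i.e. 0.92 to 2 decimal places.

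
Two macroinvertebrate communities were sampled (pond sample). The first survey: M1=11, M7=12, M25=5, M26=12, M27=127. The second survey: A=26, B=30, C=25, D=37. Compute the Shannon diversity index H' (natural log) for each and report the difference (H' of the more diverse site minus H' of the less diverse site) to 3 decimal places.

The first survey: N=167, proportions 0.06587, 0.07186, 0.02994, 0.07186, 0.76048, giving H' = 0.87085 (working shown to 5 dp, full precision carried).
The second survey: N=118, proportions 0.22034, 0.25424, 0.21186, 0.31356, giving H' = 1.37389.
Difference = |0.87085 − 1.37389| = 0.50304, i.e. 0.503 to 3 decimal places.

0.503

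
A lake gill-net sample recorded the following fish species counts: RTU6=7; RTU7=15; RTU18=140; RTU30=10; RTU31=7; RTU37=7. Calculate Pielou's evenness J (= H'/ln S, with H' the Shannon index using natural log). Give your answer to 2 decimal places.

Total N = 7+15+140+10+7+7 = 186, so the proportions are 0.0376, 0.0806, 0.7527, 0.0538, 0.0376, 0.0376 (working shown to 4 dp, full precision carried).
H' = −Σ pᵢ ln pᵢ = −((-0.1234) + (-0.2030) + (-0.2138) + (-0.1572) + (-0.1234) + (-0.1234)) = 0.9443.
With S = 6 species, ln S = 1.7918, so J = 0.9443/1.7918 = 0.5270, i.e. 0.53 to 2 decimal places.

0.53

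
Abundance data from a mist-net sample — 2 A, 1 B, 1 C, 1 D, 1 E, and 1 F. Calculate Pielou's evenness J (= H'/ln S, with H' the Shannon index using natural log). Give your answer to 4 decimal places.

0.9755

Total N = 2+1+1+1+1+1 = 7, so the proportions are 0.285714, 0.142857, 0.142857, 0.142857, 0.142857, 0.142857 (working shown to 6 dp, full precision carried).
H' = −Σ pᵢ ln pᵢ = −((-0.357932) + (-0.277987) + (-0.277987) + (-0.277987) + (-0.277987) + (-0.277987)) = 1.747868.
With S = 6 species, ln S = 1.791759, so J = 1.747868/1.791759 = 0.975504, i.e. 0.9755 to 4 decimal places.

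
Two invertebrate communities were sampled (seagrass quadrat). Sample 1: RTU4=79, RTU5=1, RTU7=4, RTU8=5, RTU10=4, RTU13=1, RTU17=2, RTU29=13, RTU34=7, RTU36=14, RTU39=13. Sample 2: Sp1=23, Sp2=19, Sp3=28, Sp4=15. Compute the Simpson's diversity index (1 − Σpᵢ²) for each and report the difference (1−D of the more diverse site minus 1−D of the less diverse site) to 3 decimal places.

0.074

Sample 1: N=143, proportions 0.55245, 0.00699, 0.02797, 0.03497, 0.02797, 0.00699, 0.01399, 0.09091, 0.04895, 0.0979, 0.09091, giving 1−D = 0.66321 (working shown to 5 dp, full precision carried).
Sample 2: N=85, proportions 0.27059, 0.22353, 0.32941, 0.17647, giving 1−D = 0.73716.
Difference = |0.66321 − 0.73716| = 0.07395, i.e. 0.074 to 3 decimal places.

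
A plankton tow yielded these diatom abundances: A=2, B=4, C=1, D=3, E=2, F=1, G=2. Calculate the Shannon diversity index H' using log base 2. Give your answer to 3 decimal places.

Total N = 2+4+1+3+2+1+2 = 15, so the proportions are 0.13333, 0.26667, 0.06667, 0.2, 0.13333, 0.06667, 0.13333 (working shown to 5 dp, full precision carried).
Each pᵢ log₂ pᵢ term: 0.13333×(-2.90689)=-0.38759, 0.26667×(-1.90689)=-0.50850, 0.06667×(-3.90689)=-0.26046, 0.2×(-2.32193)=-0.46439, 0.13333×(-2.90689)=-0.38759, 0.06667×(-3.90689)=-0.26046, 0.13333×(-2.90689)=-0.38759.
Sum = -2.65656, so H' = 2.657.

2.657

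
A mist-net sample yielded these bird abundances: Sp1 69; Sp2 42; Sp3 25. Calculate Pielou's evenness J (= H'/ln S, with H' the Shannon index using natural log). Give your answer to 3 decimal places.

0.927

Total N = 69+42+25 = 136, so the proportions are 0.50735, 0.30882, 0.18382 (working shown to 5 dp, full precision carried).
H' = −Σ pᵢ ln pᵢ = −((-0.34426) + (-0.36286) + (-0.31136)) = 1.01848.
With S = 3 species, ln S = 1.09861, so J = 1.01848/1.09861 = 0.92706, i.e. 0.927 to 3 decimal places.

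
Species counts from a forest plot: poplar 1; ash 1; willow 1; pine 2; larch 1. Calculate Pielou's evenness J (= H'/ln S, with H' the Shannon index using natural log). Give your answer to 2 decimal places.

0.97

Total N = 1+1+1+2+1 = 6, so the proportions are 0.1667, 0.1667, 0.1667, 0.3333, 0.1667 (working shown to 4 dp, full precision carried).
H' = −Σ pᵢ ln pᵢ = −((-0.2986) + (-0.2986) + (-0.2986) + (-0.3662) + (-0.2986)) = 1.5607.
With S = 5 species, ln S = 1.6094, so J = 1.5607/1.6094 = 0.9697, i.e. 0.97 to 2 decimal places.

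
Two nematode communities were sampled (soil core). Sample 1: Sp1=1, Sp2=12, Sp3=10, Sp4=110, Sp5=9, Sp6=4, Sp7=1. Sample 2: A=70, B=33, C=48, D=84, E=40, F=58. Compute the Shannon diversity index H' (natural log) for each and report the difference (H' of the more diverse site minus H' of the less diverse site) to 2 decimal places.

Sample 1: N=147, proportions 0.0068, 0.0816, 0.068, 0.7483, 0.0612, 0.0272, 0.0068, giving H' = 0.9413 (working shown to 4 dp, full precision carried).
Sample 2: N=333, proportions 0.2102, 0.0991, 0.1441, 0.2523, 0.1201, 0.1742, giving H' = 1.7425.
Difference = |0.9413 − 1.7425| = 0.8012, i.e. 0.80 to 2 decimal places.

0.80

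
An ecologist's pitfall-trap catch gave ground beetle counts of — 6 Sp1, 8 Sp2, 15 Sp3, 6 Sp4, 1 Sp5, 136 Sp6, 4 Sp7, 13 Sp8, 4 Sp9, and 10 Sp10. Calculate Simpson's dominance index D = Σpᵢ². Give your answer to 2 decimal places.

0.46

Total N = 6+8+15+6+1+136+4+13+4+10 = 203, so the proportions are 0.02956, 0.03941, 0.07389, 0.02956, 0.00493, 0.66995, 0.0197, 0.06404, 0.0197, 0.04926 (working shown to 5 dp, full precision carried).
D = 0.02956² + 0.03941² + 0.07389² + 0.02956² + 0.00493² + 0.66995² + 0.0197² + 0.06404² + 0.0197² + 0.04926² = 0.00087 + 0.00155 + 0.00546 + 0.00087 + 0.00002 + 0.44883 + 0.00039 + 0.00410 + 0.00039 + 0.00243 = 0.46492.
To 2 decimal places, D = 0.46.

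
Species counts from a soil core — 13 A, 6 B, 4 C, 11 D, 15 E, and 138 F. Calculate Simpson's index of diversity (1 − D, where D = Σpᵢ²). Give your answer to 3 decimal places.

0.439

Total N = 13+6+4+11+15+138 = 187, so the proportions are 0.06952, 0.03209, 0.02139, 0.05882, 0.08021, 0.73797 (working shown to 5 dp, full precision carried).
D = 0.06952² + 0.03209² + 0.02139² + 0.05882² + 0.08021² + 0.73797² = 0.00483 + 0.00103 + 0.00046 + 0.00346 + 0.00643 + 0.54460 = 0.56081.
So 1 − D = 0.43919, i.e. 0.439 to 3 decimal places.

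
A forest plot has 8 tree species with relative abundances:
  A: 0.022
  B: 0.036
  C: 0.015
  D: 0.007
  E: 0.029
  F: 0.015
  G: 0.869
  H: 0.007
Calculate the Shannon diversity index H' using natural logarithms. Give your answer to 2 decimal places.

Each pᵢ ln pᵢ term (working shown to 4 dp, full precision carried): 0.022×(-3.8167)=-0.0840, 0.036×(-3.3242)=-0.1197, 0.015×(-4.1997)=-0.0630, 0.007×(-4.9618)=-0.0347, 0.029×(-3.5405)=-0.1027, 0.015×(-4.1997)=-0.0630, 0.869×(-0.1404)=-0.1220, 0.007×(-4.9618)=-0.0347.
Sum = -0.6238, so H' = 0.62.

0.62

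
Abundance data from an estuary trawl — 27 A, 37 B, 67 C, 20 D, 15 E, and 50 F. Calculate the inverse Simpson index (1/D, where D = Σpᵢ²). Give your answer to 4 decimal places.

Total N = 27+37+67+20+15+50 = 216, so the proportions are 0.125, 0.1712963, 0.31018519, 0.09259259, 0.06944444, 0.23148148 (working shown to 8 dp, full precision carried).
D = 0.125² + 0.1712963² + 0.31018519² + 0.09259259² + 0.06944444² + 0.23148148² = 0.01562500 + 0.02934242 + 0.09621485 + 0.00857339 + 0.00482253 + 0.05358368 = 0.20816187.
So 1/D = 4.803954, i.e. 4.8040 to 4 decimal places.

4.8040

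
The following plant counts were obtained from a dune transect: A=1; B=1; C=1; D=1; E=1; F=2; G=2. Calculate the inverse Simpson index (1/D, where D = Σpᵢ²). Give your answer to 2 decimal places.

Total N = 1+1+1+1+1+2+2 = 9, so the proportions are 0.111111, 0.111111, 0.111111, 0.111111, 0.111111, 0.222222, 0.222222 (working shown to 6 dp, full precision carried).
D = 0.111111² + 0.111111² + 0.111111² + 0.111111² + 0.111111² + 0.222222² + 0.222222² = 0.012346 + 0.012346 + 0.012346 + 0.012346 + 0.012346 + 0.049383 + 0.049383 = 0.160494.
So 1/D = 6.2308, i.e. 6.23 to 2 decimal places.

6.23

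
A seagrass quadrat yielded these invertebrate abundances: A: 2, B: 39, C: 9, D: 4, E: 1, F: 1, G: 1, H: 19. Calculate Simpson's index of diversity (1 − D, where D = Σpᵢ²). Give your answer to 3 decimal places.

Total N = 2+39+9+4+1+1+1+19 = 76, so the proportions are 0.02632, 0.51316, 0.11842, 0.05263, 0.01316, 0.01316, 0.01316, 0.25 (working shown to 5 dp, full precision carried).
D = 0.02632² + 0.51316² + 0.11842² + 0.05263² + 0.01316² + 0.01316² + 0.01316² + 0.25² = 0.00069 + 0.26333 + 0.01402 + 0.00277 + 0.00017 + 0.00017 + 0.00017 + 0.06250 = 0.34384.
So 1 − D = 0.65616, i.e. 0.656 to 3 decimal places.

0.656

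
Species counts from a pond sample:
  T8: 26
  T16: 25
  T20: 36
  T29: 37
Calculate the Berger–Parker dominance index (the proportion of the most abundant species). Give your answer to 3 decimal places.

0.298

Total N = 26+25+36+37 = 124, so the proportions are 0.20968, 0.20161, 0.29032, 0.29839 (working shown to 5 dp, full precision carried).
The largest proportion is 0.29839, i.e. d = 0.298 to 3 decimal places.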